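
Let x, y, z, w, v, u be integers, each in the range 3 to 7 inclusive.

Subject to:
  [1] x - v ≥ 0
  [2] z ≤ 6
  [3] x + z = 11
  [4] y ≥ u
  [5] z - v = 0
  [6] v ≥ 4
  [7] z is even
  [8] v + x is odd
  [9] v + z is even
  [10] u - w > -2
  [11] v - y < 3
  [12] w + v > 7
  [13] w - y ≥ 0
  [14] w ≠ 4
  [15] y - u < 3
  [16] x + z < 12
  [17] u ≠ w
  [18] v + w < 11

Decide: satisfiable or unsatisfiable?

Take x = 7, y = 4, z = 4, w = 5, v = 4, u = 4. Then constraint 1: x - v = 3; constraint 3: x + z = 11, and every other listed constraint is also met.

Satisfiable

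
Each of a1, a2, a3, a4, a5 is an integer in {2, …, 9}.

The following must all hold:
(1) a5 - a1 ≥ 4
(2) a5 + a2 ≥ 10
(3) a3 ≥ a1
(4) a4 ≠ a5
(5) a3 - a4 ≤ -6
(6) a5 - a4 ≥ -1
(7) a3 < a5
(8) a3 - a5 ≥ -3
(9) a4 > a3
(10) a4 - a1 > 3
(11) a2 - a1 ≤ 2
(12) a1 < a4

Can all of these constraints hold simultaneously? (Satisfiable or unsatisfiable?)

Unsatisfiable

Constraints 5, 6, and 8 give a5 − a4 ≥ -1, a4 − a3 ≥ 6, a3 − a5 ≥ -3.
Adding all 3 inequalities: the left sides telescope to 0, and the right sides sum to (-1) + 6 + (-3) = 2. So 0 ≥ 2, which is false.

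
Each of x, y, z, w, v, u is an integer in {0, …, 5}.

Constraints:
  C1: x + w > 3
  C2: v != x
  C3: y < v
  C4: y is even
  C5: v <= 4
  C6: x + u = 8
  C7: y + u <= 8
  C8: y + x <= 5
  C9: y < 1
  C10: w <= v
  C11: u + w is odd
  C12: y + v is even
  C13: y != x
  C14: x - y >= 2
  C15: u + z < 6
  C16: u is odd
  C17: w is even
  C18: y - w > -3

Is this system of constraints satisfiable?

Setting (x, y, z, w, v, u) = (3, 0, 0, 2, 4, 5) satisfies everything: constraint 1: x + w = 5; constraint 6: x + u = 8; constraint 7: y + u = 5, and the others follow.

Satisfiable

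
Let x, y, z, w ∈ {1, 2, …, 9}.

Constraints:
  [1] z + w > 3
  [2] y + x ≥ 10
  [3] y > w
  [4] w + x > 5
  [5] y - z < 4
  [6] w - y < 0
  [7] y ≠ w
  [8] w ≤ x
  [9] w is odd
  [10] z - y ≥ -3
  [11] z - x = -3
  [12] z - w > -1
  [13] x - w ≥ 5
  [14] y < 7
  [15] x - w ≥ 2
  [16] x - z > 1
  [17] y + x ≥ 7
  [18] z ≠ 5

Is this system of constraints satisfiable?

Try x = 6, y = 4, z = 3, w = 1.
Check constraint 1: z + w = 4; constraint 2: y + x = 10; constraint 4: w + x = 7. The remaining constraints are straightforward to verify.

Satisfiable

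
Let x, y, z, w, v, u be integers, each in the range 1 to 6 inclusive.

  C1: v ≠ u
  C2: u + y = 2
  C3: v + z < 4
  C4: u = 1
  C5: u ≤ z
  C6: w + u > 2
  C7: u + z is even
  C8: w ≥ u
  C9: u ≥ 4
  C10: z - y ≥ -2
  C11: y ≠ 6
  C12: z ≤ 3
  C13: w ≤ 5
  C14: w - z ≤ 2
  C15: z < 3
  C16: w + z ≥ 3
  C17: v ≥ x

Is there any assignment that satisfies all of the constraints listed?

From constraints 5 and 9: z ≥ u and u ≥ 4, so z ≥ 4. From constraint 15: z ≤ 2. But 2 < 4, so no value of z works.

Unsatisfiable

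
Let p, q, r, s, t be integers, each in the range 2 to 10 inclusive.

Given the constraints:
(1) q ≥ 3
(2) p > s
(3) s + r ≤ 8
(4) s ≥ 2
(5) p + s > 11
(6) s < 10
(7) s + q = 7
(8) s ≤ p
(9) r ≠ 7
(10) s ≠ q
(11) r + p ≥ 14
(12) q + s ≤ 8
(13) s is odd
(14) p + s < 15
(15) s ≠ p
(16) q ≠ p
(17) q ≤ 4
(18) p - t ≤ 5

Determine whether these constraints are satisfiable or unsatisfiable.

Satisfiable

Try p = 9, q = 4, r = 5, s = 3, t = 5.
Check constraint 3: s + r = 8; constraint 5: p + s = 12. The remaining constraints are straightforward to verify.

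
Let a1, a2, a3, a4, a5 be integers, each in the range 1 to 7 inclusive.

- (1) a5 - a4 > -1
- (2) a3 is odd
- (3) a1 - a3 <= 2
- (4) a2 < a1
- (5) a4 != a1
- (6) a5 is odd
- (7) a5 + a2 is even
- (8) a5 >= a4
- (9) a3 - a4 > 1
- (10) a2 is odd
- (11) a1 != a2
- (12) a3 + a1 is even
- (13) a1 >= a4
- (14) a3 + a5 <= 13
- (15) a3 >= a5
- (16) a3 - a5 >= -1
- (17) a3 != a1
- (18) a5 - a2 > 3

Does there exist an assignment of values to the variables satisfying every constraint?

The assignment a1 = 7, a2 = 1, a3 = 5, a4 = 3, a5 = 5 works:
  constraint 1 holds since a5 - a4 = 2.
  constraint 3 holds since a1 - a3 = 2.
The rest check out directly.

Satisfiable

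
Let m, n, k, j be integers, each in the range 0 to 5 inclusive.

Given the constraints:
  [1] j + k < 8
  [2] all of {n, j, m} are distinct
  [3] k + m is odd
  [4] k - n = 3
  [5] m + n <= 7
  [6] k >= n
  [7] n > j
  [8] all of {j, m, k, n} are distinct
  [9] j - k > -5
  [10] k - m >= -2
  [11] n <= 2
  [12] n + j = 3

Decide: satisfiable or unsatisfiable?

The assignment m = 4, n = 2, k = 5, j = 1 works:
  constraint 1 holds since j + k = 6.
  constraint 4 holds since k - n = 3.
  constraint 5 holds since m + n = 6.
The rest check out directly.

Satisfiable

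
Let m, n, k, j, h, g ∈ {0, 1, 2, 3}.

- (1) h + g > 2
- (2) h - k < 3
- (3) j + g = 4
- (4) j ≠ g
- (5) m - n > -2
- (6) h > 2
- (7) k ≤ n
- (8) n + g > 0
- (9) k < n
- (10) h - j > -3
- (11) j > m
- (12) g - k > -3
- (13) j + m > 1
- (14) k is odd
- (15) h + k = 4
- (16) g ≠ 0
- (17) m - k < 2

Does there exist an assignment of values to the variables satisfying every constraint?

The assignment m = 1, n = 2, k = 1, j = 3, h = 3, g = 1 works:
  constraint 1 holds since h + g = 4.
  constraint 2 holds since h - k = 2.
The rest check out directly.

Satisfiable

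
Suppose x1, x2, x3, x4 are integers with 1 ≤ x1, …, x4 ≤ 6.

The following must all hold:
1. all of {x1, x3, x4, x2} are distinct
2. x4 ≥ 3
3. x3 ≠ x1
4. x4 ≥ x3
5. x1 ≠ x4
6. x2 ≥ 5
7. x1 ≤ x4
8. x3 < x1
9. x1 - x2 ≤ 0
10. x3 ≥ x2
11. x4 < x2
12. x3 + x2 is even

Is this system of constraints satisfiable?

Constraints 7, 8, 10, and 11 give x2 ≤ x3, x3 < x1, x1 ≤ x4, x4 < x2. Chaining: x2 ≤ x3 < x1 ≤ x4 < x2, which forces x2 < x2 — impossible.

Unsatisfiable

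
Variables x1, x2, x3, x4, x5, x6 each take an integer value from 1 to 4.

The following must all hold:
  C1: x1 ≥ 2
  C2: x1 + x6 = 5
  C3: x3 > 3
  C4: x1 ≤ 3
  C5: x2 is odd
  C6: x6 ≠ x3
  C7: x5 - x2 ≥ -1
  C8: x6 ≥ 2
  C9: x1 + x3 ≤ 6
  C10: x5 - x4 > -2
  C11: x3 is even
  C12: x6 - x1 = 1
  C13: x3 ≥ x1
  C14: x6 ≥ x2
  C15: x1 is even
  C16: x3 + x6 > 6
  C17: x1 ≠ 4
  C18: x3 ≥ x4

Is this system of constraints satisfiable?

Setting (x1, x2, x3, x4, x5, x6) = (2, 1, 4, 4, 3, 3) satisfies everything: constraint 2: x1 + x6 = 5; constraint 7: x5 - x2 = 2, and the others follow.

Satisfiable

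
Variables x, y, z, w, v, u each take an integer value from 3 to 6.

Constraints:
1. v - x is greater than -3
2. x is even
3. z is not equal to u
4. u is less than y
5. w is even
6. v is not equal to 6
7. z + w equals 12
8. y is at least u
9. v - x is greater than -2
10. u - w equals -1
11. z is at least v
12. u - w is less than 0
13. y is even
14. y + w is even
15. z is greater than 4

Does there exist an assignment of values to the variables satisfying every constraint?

Satisfiable

Take x = 4, y = 6, z = 6, w = 6, v = 4, u = 5. Then constraint 1: v - x = 0; constraint 7: z + w = 12; constraint 9: v - x = 0, and every other listed constraint is also met.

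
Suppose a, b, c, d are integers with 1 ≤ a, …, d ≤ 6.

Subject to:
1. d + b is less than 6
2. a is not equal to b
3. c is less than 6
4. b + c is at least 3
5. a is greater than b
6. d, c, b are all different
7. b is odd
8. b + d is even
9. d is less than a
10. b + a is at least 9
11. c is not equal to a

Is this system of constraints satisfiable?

Satisfiable

Take a = 6, b = 3, c = 2, d = 1. Then constraint 1: d + b = 4; constraint 4: b + c = 5; constraint 10: b + a = 9, and every other listed constraint is also met.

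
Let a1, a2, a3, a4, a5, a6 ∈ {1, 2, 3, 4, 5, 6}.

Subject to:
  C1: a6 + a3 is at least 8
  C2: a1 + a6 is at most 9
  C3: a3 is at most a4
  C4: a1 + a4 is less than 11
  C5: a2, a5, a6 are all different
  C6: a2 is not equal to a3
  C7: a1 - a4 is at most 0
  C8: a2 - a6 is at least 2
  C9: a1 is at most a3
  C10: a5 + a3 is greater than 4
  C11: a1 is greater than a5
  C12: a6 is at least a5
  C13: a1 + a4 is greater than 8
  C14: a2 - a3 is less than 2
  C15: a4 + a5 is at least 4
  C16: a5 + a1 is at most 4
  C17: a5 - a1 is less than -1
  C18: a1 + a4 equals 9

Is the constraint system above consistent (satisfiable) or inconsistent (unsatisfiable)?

Satisfiable

Take a1 = 3, a2 = 5, a3 = 6, a4 = 6, a5 = 1, a6 = 3. Then constraint 1: a6 + a3 = 9; constraint 2: a1 + a6 = 6; constraint 4: a1 + a4 = 9, and every other listed constraint is also met.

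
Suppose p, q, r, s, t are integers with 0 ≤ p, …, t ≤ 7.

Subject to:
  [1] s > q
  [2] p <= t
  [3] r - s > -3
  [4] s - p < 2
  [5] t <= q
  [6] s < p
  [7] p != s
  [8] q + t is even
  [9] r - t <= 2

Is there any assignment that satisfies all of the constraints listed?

Constraints 1, 2, 5, and 6 give q < s, s < p, p ≤ t, t ≤ q. Chaining: q < s < p ≤ t ≤ q, which forces q < q — impossible.

Unsatisfiable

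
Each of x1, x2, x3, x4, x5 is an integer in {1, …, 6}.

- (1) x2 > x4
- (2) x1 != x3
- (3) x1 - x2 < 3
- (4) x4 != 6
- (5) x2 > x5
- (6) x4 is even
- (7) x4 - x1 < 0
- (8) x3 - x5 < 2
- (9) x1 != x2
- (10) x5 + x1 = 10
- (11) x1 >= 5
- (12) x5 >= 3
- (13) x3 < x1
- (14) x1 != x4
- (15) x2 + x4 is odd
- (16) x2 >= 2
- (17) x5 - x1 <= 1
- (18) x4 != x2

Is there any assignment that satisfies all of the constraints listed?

Satisfiable

The assignment x1 = 6, x2 = 5, x3 = 5, x4 = 4, x5 = 4 works:
  constraint 3 holds since x1 - x2 = 1.
  constraint 7 holds since x4 - x1 = -2.
The rest check out directly.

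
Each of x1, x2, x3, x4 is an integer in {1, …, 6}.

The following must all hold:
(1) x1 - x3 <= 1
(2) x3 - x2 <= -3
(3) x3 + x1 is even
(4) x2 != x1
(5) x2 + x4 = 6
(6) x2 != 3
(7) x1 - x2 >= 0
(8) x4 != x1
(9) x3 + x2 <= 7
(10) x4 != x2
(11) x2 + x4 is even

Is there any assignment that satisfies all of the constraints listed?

Constraints 1, 2, and 7 give x3 − x1 ≥ -1, x1 − x2 ≥ 0, x2 − x3 ≥ 3.
Adding all 3 inequalities: the left sides telescope to 0, and the right sides sum to (-1) + 0 + 3 = 2. So 0 ≥ 2, which is false.

Unsatisfiable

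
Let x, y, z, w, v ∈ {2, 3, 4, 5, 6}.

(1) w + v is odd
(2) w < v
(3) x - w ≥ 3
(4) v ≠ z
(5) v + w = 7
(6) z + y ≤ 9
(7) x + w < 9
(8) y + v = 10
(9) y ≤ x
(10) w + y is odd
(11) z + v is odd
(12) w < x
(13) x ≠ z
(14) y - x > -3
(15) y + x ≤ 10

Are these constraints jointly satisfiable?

Satisfiable

One satisfying assignment is x = 5, y = 5, z = 2, w = 2, v = 5.
For the less obvious constraints — constraint 3: x - w = 3; constraint 5: v + w = 7; constraint 6: z + y = 7 — and the others hold by inspection.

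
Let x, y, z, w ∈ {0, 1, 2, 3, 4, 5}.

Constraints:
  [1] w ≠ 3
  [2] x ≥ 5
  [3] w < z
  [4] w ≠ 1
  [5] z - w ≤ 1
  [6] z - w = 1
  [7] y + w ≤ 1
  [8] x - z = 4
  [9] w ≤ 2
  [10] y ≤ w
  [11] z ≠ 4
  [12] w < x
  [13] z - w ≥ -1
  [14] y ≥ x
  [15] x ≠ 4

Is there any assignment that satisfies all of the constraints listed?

Unsatisfiable

From constraints 2 and 14: y ≥ x and x ≥ 5, so y ≥ 5. From constraints 9 and 10: y ≤ w and w ≤ 2, so y ≤ 2. But 2 < 5, so no value of y works.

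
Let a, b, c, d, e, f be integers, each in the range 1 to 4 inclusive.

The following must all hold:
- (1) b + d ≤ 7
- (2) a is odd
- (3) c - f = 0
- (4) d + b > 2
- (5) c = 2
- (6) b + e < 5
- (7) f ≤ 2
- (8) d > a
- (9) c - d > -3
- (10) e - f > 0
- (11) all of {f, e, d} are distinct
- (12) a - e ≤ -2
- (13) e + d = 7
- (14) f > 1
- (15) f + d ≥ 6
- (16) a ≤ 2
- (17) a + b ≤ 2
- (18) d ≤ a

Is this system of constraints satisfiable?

Unsatisfiable

From constraint 7: f ≤ 2. From constraints 16 and 18: d ≤ a ≤ 2. Hence f + d ≤ 4. But constraint 15 requires f + d ≥ 6, and 6 > 4. Contradiction.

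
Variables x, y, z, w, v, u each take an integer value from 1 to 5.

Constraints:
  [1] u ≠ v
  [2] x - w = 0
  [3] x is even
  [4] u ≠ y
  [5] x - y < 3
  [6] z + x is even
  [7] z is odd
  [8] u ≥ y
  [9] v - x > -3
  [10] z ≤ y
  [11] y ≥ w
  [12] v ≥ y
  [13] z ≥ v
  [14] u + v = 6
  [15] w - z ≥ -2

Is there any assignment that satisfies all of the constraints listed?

Constraint 7 makes z odd and constraint 3 makes x even, so z + x must be odd. Constraint 6 says z + x is even — contradiction.

Unsatisfiable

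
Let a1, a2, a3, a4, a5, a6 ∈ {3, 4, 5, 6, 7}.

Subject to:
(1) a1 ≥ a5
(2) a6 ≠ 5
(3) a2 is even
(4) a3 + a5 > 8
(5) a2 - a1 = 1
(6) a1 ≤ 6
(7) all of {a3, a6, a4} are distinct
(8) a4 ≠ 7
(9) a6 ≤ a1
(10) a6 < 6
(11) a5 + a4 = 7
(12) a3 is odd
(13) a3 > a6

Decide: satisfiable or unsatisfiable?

Satisfiable

The assignment a1 = 3, a2 = 4, a3 = 7, a4 = 4, a5 = 3, a6 = 3 works:
  constraint 4 holds since a3 + a5 = 10.
  constraint 5 holds since a2 - a1 = 1.
The rest check out directly.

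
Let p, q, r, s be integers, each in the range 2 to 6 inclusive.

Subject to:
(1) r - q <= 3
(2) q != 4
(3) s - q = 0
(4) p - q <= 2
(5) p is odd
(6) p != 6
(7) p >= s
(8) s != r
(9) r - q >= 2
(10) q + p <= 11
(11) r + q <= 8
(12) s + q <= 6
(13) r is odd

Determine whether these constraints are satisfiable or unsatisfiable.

Satisfiable

One satisfying assignment is p = 5, q = 3, r = 5, s = 3.
For the less obvious constraints — constraint 1: r - q = 2; constraint 3: s - q = 0; constraint 4: p - q = 2 — and the others hold by inspection.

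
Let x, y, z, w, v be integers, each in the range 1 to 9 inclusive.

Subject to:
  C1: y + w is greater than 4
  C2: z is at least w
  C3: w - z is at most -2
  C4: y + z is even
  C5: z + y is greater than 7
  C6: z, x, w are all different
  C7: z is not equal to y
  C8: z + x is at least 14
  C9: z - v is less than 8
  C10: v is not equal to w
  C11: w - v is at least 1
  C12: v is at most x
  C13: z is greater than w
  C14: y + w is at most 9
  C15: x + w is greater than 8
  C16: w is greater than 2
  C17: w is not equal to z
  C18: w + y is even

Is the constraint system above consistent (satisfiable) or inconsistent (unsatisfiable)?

The assignment x = 6, y = 1, z = 9, w = 5, v = 3 works:
  constraint 1 holds since y + w = 6.
  constraint 3 holds since w - z = -4.
  constraint 5 holds since z + y = 10.
The rest check out directly.

Satisfiable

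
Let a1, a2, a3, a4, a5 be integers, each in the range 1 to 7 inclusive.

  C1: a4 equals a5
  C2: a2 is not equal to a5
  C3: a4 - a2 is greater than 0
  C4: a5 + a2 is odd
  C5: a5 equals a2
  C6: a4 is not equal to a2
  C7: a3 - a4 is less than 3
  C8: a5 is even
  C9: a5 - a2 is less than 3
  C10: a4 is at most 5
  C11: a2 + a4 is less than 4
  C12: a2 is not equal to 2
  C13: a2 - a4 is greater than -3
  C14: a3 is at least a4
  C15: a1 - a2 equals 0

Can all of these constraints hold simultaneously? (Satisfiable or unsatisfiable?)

From constraints 1 and 5, a4 = a5 = a2, so a4 = a2. But constraint 6 says a4 ≠ a2. Contradiction.

Unsatisfiable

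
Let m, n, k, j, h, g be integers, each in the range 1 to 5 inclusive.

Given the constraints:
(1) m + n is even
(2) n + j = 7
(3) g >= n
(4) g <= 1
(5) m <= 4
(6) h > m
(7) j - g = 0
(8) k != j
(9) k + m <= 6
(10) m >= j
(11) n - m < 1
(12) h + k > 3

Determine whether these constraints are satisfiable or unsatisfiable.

From constraints 3 and 4: n ≤ g ≤ 1. From constraints 5 and 10: j ≤ m ≤ 4. Hence n + j ≤ 5. But constraint 2 requires n + j = 7, and 7 > 5. Contradiction.

Unsatisfiable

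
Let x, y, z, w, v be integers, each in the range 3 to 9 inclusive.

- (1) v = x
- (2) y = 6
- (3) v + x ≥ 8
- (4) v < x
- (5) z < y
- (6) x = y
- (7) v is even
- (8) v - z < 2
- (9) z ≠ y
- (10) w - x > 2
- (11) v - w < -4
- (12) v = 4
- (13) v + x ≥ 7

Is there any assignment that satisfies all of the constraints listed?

Unsatisfiable

Constraint 12 fixes v = 4 and constraint 2 fixes y = 6. Constraints 1 and 6 give v = x = y, so v = y. But 4 ≠ 6 — contradiction.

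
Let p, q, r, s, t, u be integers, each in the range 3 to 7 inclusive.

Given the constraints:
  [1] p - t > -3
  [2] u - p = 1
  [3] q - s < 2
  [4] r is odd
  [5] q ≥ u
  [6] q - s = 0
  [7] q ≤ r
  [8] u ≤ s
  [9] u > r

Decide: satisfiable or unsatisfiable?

Constraints 5, 7, and 9 give r < u, u ≤ q, q ≤ r. Chaining: r < u ≤ q ≤ r, which forces r < r — impossible.

Unsatisfiable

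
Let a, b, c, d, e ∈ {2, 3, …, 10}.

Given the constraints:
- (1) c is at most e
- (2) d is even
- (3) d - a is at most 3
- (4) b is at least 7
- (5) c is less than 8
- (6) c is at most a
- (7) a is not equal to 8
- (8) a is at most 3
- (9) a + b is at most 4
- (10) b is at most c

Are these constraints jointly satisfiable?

From constraints 4 and 10: c ≥ b and b ≥ 7, so c ≥ 7. From constraints 6 and 8: c ≤ a and a ≤ 3, so c ≤ 3. But 3 < 7, so no value of c works.

Unsatisfiable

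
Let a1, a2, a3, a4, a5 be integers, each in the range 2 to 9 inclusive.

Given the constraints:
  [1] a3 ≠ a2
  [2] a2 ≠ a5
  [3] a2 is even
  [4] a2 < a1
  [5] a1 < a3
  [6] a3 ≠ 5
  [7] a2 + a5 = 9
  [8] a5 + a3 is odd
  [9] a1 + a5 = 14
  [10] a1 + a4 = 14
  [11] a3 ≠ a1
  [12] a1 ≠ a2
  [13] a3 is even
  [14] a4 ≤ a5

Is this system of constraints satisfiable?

Satisfiable

Setting (a1, a2, a3, a4, a5) = (7, 2, 8, 7, 7) satisfies everything: constraint 7: a2 + a5 = 9; constraint 9: a1 + a5 = 14; constraint 10: a1 + a4 = 14, and the others follow.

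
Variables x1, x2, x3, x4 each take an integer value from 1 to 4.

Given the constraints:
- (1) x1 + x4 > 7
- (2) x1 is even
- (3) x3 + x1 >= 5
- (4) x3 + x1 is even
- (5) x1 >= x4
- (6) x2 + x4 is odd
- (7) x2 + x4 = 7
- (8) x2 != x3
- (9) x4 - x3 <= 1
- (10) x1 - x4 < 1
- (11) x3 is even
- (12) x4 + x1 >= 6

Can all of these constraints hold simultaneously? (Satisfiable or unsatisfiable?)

Satisfiable

One satisfying assignment is x1 = 4, x2 = 3, x3 = 4, x4 = 4.
For the less obvious constraints — constraint 1: x1 + x4 = 8; constraint 3: x3 + x1 = 8; constraint 7: x2 + x4 = 7 — and the others hold by inspection.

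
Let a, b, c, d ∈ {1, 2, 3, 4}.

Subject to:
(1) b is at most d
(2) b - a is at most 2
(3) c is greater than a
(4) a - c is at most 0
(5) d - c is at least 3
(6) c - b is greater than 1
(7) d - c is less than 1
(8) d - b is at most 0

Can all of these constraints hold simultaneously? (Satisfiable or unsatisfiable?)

Unsatisfiable

Constraints 2, 4, 5, and 8 give c − a ≥ 0, a − b ≥ -2, b − d ≥ 0, d − c ≥ 3.
Adding all 4 inequalities: the left sides telescope to 0, and the right sides sum to 0 + (-2) + 0 + 3 = 1. So 0 ≥ 1, which is false.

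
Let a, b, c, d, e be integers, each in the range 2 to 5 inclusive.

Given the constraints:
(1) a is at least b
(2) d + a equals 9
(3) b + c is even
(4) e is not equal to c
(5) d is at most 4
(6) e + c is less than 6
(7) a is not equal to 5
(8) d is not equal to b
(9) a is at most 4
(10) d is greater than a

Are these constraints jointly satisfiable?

From constraint 5: d ≤ 4. From constraint 9: a ≤ 4. Hence d + a ≤ 8. But constraint 2 requires d + a = 9, and 9 > 8. Contradiction.

Unsatisfiable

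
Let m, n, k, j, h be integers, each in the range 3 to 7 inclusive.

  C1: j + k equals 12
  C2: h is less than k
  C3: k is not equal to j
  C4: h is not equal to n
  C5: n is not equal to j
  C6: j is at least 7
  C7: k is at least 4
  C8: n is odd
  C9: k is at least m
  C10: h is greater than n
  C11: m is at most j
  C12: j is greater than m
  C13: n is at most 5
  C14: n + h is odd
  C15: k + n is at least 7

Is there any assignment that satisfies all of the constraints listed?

The assignment m = 3, n = 3, k = 5, j = 7, h = 4 works:
  constraint 1 holds since j + k = 12.
  constraint 15 holds since k + n = 8.
The rest check out directly.

Satisfiable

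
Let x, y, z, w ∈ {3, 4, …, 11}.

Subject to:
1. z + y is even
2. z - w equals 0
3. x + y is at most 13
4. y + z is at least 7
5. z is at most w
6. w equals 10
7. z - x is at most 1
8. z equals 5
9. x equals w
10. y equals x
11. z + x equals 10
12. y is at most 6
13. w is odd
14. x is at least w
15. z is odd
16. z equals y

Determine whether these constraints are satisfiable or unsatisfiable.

Constraint 8 fixes z = 5 and constraint 6 fixes w = 10. Constraints 9, 10, and 16 give z = y = x = w, so z = w. But 5 ≠ 10 — contradiction.

Unsatisfiable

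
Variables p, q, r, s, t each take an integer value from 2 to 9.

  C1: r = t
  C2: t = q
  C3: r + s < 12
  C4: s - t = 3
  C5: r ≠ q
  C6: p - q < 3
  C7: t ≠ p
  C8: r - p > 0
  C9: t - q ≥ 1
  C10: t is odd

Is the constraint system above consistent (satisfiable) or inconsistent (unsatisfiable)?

From constraints 1 and 2, r = t = q, so r = q. But constraint 5 says r ≠ q. Contradiction.

Unsatisfiable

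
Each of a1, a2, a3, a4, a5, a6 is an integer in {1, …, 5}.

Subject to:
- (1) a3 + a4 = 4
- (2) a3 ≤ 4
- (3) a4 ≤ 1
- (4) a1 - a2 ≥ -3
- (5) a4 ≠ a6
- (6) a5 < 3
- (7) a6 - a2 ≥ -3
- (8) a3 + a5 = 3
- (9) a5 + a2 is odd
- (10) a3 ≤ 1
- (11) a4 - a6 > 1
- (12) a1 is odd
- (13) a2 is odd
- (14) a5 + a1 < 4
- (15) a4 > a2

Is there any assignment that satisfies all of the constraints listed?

From constraint 10: a3 ≤ 1. From constraint 3: a4 ≤ 1. Hence a3 + a4 ≤ 2. But constraint 1 requires a3 + a4 = 4, and 4 > 2. Contradiction.

Unsatisfiable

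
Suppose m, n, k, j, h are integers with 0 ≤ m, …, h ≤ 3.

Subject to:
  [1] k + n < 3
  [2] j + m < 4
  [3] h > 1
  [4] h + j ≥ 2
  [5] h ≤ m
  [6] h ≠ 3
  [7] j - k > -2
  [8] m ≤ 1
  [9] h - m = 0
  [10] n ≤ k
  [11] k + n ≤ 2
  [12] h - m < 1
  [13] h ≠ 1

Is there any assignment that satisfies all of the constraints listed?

From constraint 3: h ≥ 2. From constraints 5 and 8: h ≤ m and m ≤ 1, so h ≤ 1. But 1 < 2, so no value of h works.

Unsatisfiable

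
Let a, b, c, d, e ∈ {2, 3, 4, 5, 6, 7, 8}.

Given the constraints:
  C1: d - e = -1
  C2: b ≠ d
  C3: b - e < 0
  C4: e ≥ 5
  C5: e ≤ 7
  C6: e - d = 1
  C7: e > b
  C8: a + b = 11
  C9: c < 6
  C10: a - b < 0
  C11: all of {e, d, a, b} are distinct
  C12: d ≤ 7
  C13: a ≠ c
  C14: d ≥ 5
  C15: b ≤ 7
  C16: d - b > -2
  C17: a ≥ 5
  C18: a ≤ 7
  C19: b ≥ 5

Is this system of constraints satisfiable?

Unsatisfiable

Constraints 4, 5, 12, 14, 15, 17, 18, and 19 confine each of e, d, a, b to the 3 values {5, …, 7}.
Constraint 11 requires all 4 of them to be distinct, but only 3 values are available — impossible by the pigeonhole principle.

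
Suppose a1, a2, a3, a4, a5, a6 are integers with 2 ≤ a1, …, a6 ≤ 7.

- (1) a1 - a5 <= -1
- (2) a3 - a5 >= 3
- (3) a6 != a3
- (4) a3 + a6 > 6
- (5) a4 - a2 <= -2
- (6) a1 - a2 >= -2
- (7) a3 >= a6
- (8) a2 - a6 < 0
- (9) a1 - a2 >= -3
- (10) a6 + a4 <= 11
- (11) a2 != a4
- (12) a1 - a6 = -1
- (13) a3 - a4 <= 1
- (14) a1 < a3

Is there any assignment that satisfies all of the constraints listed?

Unsatisfiable

Constraints 1, 2, 5, 9, and 13 give a3 − a5 ≥ 3, a5 − a1 ≥ 1, a1 − a2 ≥ -3, a2 − a4 ≥ 2, a4 − a3 ≥ -1.
Adding all 5 inequalities: the left sides telescope to 0, and the right sides sum to 3 + 1 + (-3) + 2 + (-1) = 2. So 0 ≥ 2, which is false.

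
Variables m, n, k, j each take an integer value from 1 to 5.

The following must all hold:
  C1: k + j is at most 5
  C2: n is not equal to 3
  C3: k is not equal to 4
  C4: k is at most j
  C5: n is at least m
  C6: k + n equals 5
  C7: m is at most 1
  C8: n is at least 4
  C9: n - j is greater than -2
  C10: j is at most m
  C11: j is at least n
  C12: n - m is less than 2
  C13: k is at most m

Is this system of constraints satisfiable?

Unsatisfiable

From constraints 8 and 11: j ≥ n and n ≥ 4, so j ≥ 4. From constraints 7 and 10: j ≤ m and m ≤ 1, so j ≤ 1. But 1 < 4, so no value of j works.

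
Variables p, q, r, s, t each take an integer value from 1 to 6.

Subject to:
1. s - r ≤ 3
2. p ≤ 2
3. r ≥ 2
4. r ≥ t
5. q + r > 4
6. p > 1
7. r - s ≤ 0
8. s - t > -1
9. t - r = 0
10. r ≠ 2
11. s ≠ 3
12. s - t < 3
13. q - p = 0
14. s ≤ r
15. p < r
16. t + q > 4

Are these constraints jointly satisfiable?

Try p = 2, q = 2, r = 4, s = 4, t = 4.
Check constraint 1: s - r = 0; constraint 5: q + r = 6; constraint 7: r - s = 0. The remaining constraints are straightforward to verify.

Satisfiable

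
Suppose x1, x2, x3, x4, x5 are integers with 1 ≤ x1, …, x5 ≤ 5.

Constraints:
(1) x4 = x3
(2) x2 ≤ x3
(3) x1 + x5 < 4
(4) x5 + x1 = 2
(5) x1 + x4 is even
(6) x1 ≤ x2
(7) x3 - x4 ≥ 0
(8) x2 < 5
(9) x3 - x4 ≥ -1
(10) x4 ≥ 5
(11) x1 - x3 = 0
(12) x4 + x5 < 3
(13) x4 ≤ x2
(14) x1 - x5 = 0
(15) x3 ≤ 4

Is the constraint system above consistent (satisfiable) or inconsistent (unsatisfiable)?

From constraints 10 and 13: x2 ≥ x4 and x4 ≥ 5, so x2 ≥ 5. From constraints 2 and 15: x2 ≤ x3 and x3 ≤ 4, so x2 ≤ 4. But 4 < 5, so no value of x2 works.

Unsatisfiable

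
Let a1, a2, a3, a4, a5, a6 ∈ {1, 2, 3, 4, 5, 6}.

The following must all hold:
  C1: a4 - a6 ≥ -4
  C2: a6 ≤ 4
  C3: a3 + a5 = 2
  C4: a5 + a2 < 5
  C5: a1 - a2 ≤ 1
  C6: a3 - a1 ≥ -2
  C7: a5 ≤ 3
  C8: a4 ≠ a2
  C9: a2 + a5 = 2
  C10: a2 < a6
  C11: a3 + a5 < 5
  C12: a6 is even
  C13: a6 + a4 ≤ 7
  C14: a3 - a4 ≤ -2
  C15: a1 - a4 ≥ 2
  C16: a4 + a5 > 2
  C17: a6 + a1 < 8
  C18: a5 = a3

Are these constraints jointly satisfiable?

Unsatisfiable

Constraints 6, 14, and 15 give a3 − a1 ≥ -2, a1 − a4 ≥ 2, a4 − a3 ≥ 2.
Adding all 3 inequalities: the left sides telescope to 0, and the right sides sum to (-2) + 2 + 2 = 2. So 0 ≥ 2, which is false.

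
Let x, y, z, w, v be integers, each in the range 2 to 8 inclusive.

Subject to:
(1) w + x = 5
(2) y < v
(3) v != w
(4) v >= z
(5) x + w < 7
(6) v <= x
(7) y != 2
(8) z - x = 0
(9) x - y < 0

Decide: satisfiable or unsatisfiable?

Unsatisfiable

Constraints 2, 6, and 9 give v ≤ x, x < y, y < v. Chaining: v ≤ x < y < v, which forces v < v — impossible.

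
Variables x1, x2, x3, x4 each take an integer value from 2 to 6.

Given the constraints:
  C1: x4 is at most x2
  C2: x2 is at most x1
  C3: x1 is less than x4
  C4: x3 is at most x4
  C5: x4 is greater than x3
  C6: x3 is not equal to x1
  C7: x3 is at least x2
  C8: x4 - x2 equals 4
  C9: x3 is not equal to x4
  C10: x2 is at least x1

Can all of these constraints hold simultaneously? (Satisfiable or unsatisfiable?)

Constraints 1, 2, and 3 give x2 ≤ x1, x1 < x4, x4 ≤ x2. Chaining: x2 ≤ x1 < x4 ≤ x2, which forces x2 < x2 — impossible.

Unsatisfiable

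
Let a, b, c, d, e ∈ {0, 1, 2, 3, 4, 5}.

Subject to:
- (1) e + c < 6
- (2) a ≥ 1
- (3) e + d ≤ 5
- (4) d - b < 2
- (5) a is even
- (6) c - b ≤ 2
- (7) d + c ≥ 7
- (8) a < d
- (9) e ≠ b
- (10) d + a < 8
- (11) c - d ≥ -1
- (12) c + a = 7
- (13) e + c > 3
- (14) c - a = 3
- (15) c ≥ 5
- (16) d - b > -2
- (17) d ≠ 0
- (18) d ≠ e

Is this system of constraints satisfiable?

The assignment a = 2, b = 4, c = 5, d = 5, e = 0 works:
  constraint 1 holds since e + c = 5.
  constraint 3 holds since e + d = 5.
The rest check out directly.

Satisfiable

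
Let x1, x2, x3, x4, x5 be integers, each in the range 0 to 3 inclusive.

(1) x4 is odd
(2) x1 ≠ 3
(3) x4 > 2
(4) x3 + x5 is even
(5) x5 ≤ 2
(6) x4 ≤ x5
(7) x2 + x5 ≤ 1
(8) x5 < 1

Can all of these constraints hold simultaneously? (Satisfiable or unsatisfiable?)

Unsatisfiable

From constraint 3: x4 ≥ 3. From constraints 5 and 6: x4 ≤ x5 and x5 ≤ 2, so x4 ≤ 2. But 2 < 3, so no value of x4 works.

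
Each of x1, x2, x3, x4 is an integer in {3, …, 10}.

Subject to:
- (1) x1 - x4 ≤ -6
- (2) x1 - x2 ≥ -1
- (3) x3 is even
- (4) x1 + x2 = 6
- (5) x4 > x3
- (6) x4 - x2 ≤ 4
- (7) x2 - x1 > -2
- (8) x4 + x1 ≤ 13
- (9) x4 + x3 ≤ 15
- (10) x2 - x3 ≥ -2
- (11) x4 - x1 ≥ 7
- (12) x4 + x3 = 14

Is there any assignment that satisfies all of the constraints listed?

Constraints 1, 2, and 6 give x2 − x4 ≥ -4, x4 − x1 ≥ 6, x1 − x2 ≥ -1.
Adding all 3 inequalities: the left sides telescope to 0, and the right sides sum to (-4) + 6 + (-1) = 1. So 0 ≥ 1, which is false.

Unsatisfiable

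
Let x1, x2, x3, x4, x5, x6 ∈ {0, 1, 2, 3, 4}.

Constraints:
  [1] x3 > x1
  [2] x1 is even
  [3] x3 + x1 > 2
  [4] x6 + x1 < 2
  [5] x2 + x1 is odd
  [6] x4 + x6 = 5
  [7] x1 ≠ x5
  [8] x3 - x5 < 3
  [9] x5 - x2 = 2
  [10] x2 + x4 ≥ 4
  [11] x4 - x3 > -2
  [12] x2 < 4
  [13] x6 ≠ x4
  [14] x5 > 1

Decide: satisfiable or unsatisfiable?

Satisfiable

Take x1 = 0, x2 = 1, x3 = 4, x4 = 4, x5 = 3, x6 = 1. Then constraint 3: x3 + x1 = 4; constraint 4: x6 + x1 = 1, and every other listed constraint is also met.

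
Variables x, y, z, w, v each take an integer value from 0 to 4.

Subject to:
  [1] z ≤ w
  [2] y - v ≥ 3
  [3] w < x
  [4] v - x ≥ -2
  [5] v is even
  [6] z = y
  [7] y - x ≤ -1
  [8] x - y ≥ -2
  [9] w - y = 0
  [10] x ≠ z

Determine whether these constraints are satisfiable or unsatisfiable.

Constraints 2, 4, and 7 give y − v ≥ 3, v − x ≥ -2, x − y ≥ 1.
Adding all 3 inequalities: the left sides telescope to 0, and the right sides sum to 3 + (-2) + 1 = 2. So 0 ≥ 2, which is false.

Unsatisfiable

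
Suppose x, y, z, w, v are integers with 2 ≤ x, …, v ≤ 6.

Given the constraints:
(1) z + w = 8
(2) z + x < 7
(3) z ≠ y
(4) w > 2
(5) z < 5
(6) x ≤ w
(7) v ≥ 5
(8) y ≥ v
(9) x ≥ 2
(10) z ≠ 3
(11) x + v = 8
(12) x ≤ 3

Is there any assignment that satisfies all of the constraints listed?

Satisfiable

Setting (x, y, z, w, v) = (3, 6, 2, 6, 5) satisfies everything: constraint 1: z + w = 8; constraint 2: z + x = 5; constraint 11: x + v = 8, and the others follow.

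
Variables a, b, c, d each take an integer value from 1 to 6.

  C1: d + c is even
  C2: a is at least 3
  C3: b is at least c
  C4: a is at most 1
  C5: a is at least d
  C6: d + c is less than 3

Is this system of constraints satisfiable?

From constraint 2: a ≥ 3. From constraint 4: a ≤ 1. But 1 < 3, so no value of a works.

Unsatisfiable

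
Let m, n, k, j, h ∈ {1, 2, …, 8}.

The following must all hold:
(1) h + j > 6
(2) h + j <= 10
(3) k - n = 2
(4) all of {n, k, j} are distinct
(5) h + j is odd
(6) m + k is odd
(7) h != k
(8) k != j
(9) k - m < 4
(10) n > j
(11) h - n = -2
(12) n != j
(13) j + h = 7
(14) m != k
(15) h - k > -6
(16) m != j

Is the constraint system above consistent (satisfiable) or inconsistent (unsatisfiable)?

One satisfying assignment is m = 6, n = 5, k = 7, j = 4, h = 3.
For the less obvious constraints — constraint 1: h + j = 7; constraint 2: h + j = 7 — and the others hold by inspection.

Satisfiable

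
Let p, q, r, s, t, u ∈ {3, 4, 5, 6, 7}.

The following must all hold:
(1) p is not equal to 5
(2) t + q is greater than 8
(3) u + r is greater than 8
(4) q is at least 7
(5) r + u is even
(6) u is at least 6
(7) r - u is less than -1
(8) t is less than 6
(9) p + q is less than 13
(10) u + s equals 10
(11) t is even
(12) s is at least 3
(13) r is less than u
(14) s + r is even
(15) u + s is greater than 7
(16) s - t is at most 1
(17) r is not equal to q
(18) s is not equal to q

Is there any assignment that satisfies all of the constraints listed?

Satisfiable

Setting (p, q, r, s, t, u) = (3, 7, 4, 4, 4, 6) satisfies everything: constraint 2: t + q = 11; constraint 3: u + r = 10; constraint 7: r - u = -2, and the others follow.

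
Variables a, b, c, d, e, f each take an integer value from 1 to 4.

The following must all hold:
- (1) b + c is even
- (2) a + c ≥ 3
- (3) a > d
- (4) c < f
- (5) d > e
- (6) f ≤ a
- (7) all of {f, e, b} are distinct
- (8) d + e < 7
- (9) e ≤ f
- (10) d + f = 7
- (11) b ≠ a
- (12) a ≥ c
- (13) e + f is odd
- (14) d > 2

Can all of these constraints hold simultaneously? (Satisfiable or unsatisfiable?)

Try a = 4, b = 3, c = 1, d = 3, e = 1, f = 4.
Check constraint 2: a + c = 5; constraint 8: d + e = 4; constraint 10: d + f = 7. The remaining constraints are straightforward to verify.

Satisfiable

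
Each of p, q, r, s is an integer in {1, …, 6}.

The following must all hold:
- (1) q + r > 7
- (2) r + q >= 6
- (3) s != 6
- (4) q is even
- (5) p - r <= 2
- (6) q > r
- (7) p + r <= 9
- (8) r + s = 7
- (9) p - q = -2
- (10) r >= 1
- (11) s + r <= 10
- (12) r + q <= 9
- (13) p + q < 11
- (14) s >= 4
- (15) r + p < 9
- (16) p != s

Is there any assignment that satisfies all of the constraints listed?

Try p = 4, q = 6, r = 2, s = 5.
Check constraint 1: q + r = 8; constraint 2: r + q = 8. The remaining constraints are straightforward to verify.

Satisfiable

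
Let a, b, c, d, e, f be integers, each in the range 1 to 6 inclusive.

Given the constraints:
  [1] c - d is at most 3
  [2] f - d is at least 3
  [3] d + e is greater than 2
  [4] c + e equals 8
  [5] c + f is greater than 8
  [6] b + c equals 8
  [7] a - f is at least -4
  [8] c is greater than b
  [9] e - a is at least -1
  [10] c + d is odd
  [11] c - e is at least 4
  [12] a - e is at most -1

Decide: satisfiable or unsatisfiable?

Constraints 1, 2, 7, 11, and 12 give e − a ≥ 1, a − f ≥ -4, f − d ≥ 3, d − c ≥ -3, c − e ≥ 4.
Adding all 5 inequalities: the left sides telescope to 0, and the right sides sum to 1 + (-4) + 3 + (-3) + 4 = 1. So 0 ≥ 1, which is false.

Unsatisfiable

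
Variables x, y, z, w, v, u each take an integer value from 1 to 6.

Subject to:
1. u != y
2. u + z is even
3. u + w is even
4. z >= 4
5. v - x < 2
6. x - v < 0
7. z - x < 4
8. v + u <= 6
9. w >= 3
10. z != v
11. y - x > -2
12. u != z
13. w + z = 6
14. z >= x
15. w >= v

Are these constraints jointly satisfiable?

From constraint 9: w ≥ 3. From constraint 4: z ≥ 4. Hence w + z ≥ 7. But constraint 13 requires w + z = 6, and 6 < 7. Contradiction.

Unsatisfiable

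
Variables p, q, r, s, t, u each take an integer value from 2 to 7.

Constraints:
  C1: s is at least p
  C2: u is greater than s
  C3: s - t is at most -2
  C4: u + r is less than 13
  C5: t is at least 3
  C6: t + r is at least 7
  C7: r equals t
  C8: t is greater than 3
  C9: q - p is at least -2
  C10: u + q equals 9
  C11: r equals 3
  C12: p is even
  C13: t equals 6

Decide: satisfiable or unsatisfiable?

Constraint 11 fixes r = 3 and constraint 13 fixes t = 6, but constraint 7 requires r = t. Since 3 ≠ 6, contradiction.

Unsatisfiable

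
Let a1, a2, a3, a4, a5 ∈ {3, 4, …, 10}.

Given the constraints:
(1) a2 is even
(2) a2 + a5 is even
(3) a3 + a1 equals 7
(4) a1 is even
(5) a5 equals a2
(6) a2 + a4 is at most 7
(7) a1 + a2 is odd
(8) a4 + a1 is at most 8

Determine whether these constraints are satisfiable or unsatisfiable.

Unsatisfiable

Constraint 4 makes a1 even and constraint 1 makes a2 even, so a1 + a2 must be even. Constraint 7 says a1 + a2 is odd — contradiction.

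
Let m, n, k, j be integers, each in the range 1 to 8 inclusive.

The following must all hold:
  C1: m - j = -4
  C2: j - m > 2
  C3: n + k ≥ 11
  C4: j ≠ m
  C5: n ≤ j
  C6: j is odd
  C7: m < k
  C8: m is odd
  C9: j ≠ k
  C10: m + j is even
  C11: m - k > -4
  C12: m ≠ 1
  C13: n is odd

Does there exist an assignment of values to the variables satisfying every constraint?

Take m = 3, n = 7, k = 4, j = 7. Then constraint 1: m - j = -4; constraint 2: j - m = 4, and every other listed constraint is also met.

Satisfiable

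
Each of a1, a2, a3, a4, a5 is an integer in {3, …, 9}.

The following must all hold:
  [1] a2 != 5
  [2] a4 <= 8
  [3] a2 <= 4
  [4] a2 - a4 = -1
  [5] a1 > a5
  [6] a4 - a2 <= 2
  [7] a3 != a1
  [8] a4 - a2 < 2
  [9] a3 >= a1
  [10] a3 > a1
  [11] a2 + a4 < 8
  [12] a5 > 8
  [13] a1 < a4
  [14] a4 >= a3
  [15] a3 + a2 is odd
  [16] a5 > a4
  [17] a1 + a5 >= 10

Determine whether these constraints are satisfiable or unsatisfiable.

Constraints 5, 10, 14, and 16 give a1 < a3, a3 ≤ a4, a4 < a5, a5 < a1. Chaining: a1 < a3 ≤ a4 < a5 < a1, which forces a1 < a1 — impossible.

Unsatisfiable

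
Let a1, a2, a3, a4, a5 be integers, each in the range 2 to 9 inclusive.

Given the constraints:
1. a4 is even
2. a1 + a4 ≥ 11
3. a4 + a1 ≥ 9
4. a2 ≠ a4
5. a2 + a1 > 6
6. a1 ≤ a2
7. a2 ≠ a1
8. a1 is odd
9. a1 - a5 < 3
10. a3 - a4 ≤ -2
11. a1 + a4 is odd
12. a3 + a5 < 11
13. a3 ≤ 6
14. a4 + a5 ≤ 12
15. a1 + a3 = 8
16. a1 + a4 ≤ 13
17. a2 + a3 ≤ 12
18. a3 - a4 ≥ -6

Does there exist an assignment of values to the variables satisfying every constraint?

Try a1 = 3, a2 = 5, a3 = 5, a4 = 8, a5 = 3.
Check constraint 2: a1 + a4 = 11; constraint 3: a4 + a1 = 11. The remaining constraints are straightforward to verify.

Satisfiable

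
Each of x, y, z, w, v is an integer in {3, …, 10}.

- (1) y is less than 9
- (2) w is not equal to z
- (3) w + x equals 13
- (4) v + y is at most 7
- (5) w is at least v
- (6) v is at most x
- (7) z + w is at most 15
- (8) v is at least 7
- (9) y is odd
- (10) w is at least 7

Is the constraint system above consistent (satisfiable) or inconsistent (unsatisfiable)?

From constraint 10: w ≥ 7. From constraints 6 and 8: x ≥ v ≥ 7. Hence w + x ≥ 14. But constraint 3 requires w + x = 13, and 13 < 14. Contradiction.

Unsatisfiable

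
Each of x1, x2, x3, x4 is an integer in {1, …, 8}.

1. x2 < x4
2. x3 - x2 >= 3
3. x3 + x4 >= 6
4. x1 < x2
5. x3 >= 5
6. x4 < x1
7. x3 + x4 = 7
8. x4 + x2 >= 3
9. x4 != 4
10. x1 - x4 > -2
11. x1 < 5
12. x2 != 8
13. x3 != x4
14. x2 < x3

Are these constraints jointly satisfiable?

Unsatisfiable

Constraints 1, 4, and 6 give x1 < x2, x2 < x4, x4 < x1. Chaining: x1 < x2 < x4 < x1, which forces x1 < x1 — impossible.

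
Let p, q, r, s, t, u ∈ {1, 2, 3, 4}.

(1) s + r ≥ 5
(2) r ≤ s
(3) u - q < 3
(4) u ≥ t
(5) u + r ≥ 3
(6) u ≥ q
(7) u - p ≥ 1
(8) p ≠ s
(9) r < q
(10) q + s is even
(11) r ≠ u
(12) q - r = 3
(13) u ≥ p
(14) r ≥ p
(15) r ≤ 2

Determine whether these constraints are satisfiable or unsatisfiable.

Satisfiable

Setting (p, q, r, s, t, u) = (1, 4, 1, 4, 1, 4) satisfies everything: constraint 1: s + r = 5; constraint 3: u - q = 0; constraint 5: u + r = 5, and the others follow.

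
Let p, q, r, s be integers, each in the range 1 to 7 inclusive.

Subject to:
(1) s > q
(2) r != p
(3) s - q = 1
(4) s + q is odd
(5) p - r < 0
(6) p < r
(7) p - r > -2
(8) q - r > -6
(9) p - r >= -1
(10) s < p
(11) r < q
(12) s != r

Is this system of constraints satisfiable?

Constraints 1, 6, 10, and 11 give s < p, p < r, r < q, q < s. Chaining: s < p < r < q < s, which forces s < s — impossible.

Unsatisfiable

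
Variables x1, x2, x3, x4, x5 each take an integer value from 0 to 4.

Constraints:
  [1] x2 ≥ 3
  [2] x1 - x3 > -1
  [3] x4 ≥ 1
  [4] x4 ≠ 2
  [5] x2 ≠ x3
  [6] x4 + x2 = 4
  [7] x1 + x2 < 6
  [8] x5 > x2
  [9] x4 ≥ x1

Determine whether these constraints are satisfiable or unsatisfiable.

Setting (x1, x2, x3, x4, x5) = (0, 3, 0, 1, 4) satisfies everything: constraint 2: x1 - x3 = 0; constraint 6: x4 + x2 = 4; constraint 7: x1 + x2 = 3, and the others follow.

Satisfiable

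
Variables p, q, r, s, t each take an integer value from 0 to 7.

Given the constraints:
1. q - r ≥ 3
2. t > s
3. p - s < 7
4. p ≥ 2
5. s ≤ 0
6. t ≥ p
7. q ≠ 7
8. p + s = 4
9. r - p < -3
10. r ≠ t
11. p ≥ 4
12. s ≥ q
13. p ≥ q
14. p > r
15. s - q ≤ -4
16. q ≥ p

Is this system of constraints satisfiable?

From constraints 11 and 16: q ≥ p and p ≥ 4, so q ≥ 4. From constraints 5 and 12: q ≤ s and s ≤ 0, so q ≤ 0. But 0 < 4, so no value of q works.

Unsatisfiable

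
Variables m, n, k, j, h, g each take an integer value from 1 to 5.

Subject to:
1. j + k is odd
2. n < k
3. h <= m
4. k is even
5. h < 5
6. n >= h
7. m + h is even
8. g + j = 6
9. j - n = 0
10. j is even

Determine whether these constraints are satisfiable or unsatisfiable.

Unsatisfiable

Constraint 10 makes j even and constraint 4 makes k even, so j + k must be even. Constraint 1 says j + k is odd — contradiction.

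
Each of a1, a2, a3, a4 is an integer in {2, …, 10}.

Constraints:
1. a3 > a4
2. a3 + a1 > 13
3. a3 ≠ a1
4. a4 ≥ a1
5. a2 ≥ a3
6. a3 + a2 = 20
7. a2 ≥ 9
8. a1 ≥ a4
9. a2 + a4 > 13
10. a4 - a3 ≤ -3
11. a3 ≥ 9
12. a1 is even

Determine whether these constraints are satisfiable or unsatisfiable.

Satisfiable

One satisfying assignment is a1 = 6, a2 = 10, a3 = 10, a4 = 6.
For the less obvious constraints — constraint 2: a3 + a1 = 16; constraint 6: a3 + a2 = 20 — and the others hold by inspection.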